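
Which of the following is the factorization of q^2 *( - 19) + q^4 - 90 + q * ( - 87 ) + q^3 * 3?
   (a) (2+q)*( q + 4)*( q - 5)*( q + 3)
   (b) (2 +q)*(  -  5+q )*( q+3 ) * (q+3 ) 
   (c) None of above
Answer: b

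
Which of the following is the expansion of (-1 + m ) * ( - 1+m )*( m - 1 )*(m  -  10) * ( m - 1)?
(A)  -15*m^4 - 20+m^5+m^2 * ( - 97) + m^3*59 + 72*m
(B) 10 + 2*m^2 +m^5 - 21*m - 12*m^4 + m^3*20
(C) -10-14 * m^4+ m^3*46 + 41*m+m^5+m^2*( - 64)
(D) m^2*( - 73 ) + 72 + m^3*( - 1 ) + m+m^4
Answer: C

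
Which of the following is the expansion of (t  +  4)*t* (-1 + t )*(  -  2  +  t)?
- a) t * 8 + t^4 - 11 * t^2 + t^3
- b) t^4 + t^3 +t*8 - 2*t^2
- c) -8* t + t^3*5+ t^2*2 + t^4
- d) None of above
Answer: d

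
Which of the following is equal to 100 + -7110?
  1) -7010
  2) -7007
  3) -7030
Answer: 1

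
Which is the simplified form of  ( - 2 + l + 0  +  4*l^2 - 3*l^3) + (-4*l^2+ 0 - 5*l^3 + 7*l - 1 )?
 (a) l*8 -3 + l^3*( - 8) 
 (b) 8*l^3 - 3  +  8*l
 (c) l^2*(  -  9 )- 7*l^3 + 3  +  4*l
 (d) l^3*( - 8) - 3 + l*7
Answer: a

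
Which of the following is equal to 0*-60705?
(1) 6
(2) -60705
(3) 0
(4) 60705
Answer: 3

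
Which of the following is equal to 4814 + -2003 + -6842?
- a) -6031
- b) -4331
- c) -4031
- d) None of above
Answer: c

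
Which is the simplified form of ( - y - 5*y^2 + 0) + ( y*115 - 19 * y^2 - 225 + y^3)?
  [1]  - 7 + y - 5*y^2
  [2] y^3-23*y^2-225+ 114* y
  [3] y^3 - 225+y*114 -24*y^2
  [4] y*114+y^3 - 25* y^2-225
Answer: 3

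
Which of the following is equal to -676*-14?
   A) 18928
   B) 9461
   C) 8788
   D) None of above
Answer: D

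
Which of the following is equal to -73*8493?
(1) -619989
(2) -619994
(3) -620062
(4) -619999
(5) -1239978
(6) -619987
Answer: 1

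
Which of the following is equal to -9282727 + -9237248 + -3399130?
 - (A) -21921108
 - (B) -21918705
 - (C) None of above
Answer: C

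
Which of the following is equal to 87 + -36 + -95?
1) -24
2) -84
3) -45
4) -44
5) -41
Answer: 4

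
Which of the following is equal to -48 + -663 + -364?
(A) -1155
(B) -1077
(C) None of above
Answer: C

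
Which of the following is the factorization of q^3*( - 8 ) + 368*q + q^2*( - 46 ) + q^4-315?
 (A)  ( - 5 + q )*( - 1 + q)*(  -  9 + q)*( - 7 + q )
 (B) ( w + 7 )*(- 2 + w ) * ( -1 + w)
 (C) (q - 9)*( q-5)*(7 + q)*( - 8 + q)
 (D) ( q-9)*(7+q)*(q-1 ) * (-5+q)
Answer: D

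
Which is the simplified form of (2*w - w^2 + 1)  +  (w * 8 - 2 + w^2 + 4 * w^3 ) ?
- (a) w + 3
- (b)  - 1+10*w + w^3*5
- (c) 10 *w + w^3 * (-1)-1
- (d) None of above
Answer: d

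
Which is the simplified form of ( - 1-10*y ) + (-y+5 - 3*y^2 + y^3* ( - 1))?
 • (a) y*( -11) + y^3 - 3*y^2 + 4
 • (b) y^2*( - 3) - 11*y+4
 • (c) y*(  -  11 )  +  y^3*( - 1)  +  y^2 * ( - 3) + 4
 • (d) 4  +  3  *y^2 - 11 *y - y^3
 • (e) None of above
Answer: c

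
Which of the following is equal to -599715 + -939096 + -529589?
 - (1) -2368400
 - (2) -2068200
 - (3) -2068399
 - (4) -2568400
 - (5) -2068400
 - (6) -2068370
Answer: 5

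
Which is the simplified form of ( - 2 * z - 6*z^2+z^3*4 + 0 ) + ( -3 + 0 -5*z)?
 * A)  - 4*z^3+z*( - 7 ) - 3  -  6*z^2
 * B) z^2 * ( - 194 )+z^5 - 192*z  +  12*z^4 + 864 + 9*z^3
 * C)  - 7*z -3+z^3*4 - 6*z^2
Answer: C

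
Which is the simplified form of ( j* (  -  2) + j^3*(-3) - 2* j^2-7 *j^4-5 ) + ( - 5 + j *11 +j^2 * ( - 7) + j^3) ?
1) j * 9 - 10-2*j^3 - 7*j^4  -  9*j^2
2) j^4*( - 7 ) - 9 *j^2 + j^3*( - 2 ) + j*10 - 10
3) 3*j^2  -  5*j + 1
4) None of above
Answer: 1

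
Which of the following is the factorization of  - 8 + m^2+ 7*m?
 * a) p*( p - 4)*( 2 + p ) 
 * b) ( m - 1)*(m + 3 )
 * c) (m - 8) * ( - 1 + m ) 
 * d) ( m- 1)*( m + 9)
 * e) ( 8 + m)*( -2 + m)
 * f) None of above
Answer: f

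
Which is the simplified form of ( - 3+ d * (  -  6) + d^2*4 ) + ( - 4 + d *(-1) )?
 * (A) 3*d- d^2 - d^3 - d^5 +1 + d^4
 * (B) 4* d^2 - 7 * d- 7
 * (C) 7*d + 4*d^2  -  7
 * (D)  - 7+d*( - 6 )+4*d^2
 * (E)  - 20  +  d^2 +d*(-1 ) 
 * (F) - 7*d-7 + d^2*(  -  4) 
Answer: B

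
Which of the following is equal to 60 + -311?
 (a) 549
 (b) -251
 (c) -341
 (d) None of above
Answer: b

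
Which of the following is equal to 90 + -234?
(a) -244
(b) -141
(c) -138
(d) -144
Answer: d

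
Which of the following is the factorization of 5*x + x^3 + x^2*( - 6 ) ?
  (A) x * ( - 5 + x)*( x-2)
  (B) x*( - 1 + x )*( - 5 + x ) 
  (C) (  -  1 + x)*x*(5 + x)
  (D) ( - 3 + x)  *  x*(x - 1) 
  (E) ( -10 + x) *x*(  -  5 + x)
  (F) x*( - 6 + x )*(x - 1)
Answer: B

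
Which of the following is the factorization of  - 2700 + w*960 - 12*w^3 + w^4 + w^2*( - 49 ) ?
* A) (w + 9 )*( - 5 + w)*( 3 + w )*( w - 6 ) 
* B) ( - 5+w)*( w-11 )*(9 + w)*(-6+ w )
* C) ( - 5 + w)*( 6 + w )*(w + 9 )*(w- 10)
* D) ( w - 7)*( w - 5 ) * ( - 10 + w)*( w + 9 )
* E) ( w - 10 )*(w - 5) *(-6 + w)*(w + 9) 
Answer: E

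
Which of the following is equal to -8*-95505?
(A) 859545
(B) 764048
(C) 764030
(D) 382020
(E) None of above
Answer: E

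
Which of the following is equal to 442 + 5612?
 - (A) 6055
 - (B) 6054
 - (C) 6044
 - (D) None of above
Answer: B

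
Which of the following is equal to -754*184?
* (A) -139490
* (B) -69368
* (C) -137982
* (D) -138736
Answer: D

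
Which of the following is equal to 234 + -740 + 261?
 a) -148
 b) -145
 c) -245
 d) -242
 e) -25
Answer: c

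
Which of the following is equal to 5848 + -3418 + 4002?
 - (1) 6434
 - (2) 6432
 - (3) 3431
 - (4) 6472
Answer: 2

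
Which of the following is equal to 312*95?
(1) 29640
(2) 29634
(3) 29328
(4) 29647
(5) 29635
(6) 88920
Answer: 1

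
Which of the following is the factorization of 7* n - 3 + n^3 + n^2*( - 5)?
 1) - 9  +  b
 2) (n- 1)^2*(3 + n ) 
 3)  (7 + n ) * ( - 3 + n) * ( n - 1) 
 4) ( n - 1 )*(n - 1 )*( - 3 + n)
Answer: 4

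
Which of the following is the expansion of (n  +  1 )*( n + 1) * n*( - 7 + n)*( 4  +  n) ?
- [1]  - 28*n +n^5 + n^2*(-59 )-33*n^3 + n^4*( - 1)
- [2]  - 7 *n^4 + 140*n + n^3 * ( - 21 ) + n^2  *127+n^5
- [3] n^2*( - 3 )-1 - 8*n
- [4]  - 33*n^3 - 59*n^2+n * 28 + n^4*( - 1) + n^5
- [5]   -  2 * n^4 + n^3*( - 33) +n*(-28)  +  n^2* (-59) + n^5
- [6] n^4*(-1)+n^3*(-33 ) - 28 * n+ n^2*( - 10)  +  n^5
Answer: 1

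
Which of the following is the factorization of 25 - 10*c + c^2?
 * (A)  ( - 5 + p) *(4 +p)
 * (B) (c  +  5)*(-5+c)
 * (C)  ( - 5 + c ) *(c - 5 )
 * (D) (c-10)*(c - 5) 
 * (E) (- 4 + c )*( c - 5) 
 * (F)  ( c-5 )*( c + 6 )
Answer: C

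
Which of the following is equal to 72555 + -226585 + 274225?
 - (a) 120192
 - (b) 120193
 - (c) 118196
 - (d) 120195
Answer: d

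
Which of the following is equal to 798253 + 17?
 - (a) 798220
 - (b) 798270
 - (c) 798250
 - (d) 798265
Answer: b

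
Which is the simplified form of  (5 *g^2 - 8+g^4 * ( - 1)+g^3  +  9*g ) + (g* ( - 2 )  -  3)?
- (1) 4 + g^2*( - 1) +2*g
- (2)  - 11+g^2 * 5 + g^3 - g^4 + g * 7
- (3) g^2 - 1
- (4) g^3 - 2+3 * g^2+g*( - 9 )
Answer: 2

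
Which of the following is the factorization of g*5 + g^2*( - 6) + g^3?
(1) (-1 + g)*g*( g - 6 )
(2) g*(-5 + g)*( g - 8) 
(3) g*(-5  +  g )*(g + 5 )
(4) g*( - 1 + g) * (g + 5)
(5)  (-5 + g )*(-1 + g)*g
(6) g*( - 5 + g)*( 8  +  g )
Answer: 5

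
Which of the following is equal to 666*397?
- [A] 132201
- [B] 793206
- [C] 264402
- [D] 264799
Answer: C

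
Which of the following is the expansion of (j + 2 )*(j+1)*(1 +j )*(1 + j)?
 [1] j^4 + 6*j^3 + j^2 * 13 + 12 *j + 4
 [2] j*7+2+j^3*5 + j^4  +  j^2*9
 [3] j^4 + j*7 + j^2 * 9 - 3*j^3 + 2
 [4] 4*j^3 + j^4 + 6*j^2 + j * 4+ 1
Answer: 2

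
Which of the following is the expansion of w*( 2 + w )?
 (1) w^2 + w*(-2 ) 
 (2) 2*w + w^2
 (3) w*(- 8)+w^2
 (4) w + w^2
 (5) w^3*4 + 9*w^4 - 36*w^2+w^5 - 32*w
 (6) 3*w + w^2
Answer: 2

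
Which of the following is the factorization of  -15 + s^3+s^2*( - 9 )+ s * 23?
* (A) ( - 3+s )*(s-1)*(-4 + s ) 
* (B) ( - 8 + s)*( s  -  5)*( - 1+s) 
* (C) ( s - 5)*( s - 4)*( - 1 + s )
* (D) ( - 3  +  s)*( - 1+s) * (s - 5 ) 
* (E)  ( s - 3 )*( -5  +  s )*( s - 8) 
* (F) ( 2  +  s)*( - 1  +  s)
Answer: D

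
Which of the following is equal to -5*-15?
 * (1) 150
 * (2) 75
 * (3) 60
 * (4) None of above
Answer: 2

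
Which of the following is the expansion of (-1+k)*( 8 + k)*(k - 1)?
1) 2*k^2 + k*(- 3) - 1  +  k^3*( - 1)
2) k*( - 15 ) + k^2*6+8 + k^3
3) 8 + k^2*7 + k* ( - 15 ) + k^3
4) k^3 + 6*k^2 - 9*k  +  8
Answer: 2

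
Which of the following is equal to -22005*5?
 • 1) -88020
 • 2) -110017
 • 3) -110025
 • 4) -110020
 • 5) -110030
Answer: 3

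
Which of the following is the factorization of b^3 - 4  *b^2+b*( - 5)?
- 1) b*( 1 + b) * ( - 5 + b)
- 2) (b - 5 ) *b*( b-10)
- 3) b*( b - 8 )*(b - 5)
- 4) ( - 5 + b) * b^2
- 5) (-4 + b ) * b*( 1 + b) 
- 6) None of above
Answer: 1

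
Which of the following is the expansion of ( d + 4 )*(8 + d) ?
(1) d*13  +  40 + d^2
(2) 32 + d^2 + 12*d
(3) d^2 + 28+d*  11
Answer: 2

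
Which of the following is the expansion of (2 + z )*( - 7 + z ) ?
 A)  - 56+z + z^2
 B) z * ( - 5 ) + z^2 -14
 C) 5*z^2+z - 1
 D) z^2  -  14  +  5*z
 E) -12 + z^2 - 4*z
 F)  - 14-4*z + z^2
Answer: B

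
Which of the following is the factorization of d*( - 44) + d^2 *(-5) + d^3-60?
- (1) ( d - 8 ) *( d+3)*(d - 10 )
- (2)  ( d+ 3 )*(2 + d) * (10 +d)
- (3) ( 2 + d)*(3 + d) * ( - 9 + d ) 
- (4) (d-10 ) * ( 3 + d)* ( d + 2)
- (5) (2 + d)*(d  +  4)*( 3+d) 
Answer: 4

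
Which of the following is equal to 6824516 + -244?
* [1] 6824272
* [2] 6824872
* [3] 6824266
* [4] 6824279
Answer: 1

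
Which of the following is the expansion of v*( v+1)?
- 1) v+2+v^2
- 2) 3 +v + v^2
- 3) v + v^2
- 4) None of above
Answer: 3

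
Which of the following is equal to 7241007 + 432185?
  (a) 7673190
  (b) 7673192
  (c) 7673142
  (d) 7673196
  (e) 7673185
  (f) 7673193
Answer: b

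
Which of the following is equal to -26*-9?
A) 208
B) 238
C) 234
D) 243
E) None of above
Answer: C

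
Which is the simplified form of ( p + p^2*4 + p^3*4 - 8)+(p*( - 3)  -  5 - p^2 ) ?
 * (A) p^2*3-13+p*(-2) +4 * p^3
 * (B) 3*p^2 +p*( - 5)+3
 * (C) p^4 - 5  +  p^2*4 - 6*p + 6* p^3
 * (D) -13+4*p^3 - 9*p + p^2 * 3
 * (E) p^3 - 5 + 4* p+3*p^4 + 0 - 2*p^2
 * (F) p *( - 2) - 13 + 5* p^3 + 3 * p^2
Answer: A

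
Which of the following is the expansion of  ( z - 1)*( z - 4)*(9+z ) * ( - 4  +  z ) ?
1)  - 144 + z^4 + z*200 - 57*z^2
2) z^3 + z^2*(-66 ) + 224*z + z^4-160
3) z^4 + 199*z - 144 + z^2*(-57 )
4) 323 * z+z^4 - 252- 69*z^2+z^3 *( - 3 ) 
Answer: 1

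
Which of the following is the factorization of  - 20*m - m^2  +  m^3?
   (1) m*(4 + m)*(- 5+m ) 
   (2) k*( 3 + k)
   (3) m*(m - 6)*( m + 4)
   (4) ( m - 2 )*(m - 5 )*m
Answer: 1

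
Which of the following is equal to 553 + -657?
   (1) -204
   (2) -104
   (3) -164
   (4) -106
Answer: 2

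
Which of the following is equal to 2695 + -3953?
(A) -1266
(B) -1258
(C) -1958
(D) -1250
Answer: B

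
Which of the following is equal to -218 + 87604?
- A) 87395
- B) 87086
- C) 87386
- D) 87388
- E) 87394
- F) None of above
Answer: C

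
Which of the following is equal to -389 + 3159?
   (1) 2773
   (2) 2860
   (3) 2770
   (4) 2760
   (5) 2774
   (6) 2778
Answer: 3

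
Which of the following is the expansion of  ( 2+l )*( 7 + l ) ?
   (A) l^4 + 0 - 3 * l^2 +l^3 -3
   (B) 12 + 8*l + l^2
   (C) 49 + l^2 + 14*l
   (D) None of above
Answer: D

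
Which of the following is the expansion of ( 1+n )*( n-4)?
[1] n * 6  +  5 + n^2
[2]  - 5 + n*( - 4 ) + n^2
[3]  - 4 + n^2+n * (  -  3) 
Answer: 3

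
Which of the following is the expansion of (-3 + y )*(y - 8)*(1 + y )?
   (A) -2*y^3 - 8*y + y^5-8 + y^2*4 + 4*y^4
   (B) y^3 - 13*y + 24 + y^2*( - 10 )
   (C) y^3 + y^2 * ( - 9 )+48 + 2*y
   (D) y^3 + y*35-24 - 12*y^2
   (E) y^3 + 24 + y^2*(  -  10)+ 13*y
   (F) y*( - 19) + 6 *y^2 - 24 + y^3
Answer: E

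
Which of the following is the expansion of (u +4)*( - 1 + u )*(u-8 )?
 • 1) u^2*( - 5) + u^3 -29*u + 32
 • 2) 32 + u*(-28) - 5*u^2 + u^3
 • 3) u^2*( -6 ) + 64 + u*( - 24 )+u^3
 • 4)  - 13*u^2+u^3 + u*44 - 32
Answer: 2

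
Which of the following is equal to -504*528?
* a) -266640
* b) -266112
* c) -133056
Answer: b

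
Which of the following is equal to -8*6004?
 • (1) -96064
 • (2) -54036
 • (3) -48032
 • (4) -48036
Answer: 3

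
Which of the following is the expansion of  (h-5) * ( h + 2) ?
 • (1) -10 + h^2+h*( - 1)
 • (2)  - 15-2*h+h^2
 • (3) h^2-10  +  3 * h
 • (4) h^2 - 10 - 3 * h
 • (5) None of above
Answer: 4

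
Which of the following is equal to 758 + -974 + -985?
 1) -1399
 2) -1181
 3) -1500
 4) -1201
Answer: 4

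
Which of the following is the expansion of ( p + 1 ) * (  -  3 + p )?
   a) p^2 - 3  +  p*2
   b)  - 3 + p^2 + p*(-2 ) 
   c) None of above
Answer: b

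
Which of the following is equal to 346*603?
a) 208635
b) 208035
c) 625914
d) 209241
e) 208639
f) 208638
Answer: f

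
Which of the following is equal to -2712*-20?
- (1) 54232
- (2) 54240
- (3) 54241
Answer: 2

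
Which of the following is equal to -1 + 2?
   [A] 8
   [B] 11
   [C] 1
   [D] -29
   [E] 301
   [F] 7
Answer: C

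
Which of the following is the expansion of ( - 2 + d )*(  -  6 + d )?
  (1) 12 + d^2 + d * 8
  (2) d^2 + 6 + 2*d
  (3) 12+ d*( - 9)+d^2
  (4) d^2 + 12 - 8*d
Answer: 4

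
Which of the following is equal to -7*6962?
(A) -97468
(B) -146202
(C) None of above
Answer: C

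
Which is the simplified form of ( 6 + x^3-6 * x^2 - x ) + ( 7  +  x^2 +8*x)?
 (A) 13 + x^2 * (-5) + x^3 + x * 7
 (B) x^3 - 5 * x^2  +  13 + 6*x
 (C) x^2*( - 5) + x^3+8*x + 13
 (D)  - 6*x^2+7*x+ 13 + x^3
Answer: A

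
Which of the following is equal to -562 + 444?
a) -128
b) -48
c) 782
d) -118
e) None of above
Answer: d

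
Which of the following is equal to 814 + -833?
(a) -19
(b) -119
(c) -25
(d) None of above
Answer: a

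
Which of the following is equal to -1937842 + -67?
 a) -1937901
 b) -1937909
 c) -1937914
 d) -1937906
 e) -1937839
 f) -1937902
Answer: b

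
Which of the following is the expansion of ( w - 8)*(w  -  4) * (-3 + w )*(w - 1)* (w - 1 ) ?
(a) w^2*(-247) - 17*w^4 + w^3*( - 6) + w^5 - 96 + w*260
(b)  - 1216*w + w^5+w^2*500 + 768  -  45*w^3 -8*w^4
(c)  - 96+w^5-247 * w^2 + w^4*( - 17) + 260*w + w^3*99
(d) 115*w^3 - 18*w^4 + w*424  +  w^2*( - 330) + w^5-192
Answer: c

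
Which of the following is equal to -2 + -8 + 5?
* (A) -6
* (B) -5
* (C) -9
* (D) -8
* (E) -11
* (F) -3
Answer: B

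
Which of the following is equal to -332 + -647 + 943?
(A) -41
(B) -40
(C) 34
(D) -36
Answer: D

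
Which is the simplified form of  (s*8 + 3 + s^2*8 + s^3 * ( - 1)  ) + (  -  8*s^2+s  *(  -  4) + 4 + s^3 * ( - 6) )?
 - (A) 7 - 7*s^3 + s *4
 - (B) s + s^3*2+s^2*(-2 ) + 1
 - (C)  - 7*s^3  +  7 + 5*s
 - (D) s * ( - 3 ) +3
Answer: A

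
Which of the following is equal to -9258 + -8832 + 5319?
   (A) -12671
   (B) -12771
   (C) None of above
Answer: B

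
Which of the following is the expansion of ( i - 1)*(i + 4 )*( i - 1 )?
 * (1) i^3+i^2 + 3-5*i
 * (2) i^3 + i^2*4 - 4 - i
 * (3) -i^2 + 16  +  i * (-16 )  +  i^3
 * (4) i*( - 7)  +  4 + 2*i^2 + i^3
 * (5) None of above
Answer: 4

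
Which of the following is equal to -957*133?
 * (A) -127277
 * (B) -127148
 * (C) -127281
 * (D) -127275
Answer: C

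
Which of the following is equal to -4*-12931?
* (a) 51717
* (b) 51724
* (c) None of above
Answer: b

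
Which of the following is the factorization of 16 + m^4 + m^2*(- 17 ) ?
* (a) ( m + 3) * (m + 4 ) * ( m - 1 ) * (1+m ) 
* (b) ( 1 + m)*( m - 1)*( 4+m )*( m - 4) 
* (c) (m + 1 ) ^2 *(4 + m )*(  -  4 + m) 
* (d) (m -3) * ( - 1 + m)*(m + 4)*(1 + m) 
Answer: b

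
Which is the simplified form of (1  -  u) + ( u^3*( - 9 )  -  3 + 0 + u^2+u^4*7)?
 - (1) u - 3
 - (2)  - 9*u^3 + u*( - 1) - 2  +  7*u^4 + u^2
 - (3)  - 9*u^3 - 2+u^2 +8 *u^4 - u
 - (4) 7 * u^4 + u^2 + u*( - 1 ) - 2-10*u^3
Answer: 2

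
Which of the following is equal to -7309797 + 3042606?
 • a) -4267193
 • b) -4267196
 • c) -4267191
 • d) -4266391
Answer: c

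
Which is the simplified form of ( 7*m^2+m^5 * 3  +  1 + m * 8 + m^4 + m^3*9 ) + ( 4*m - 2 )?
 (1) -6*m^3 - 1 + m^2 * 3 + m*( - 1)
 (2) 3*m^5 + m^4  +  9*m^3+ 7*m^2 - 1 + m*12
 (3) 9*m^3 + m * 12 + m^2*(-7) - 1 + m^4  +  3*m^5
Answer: 2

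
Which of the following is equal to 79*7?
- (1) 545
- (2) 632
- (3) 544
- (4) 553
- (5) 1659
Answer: 4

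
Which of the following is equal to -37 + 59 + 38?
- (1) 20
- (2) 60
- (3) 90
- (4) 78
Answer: 2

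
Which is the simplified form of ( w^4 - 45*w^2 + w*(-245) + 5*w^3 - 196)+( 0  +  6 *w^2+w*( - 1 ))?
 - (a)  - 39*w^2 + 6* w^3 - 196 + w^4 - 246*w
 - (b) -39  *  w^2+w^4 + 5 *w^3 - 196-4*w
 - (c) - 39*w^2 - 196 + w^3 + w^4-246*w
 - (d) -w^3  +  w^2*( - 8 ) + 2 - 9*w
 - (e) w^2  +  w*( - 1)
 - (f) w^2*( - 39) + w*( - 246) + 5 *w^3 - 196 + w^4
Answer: f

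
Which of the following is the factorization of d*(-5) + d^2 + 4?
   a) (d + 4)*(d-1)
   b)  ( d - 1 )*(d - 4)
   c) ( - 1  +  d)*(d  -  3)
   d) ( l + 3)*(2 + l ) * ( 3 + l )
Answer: b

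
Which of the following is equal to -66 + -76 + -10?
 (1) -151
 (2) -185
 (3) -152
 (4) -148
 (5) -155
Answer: 3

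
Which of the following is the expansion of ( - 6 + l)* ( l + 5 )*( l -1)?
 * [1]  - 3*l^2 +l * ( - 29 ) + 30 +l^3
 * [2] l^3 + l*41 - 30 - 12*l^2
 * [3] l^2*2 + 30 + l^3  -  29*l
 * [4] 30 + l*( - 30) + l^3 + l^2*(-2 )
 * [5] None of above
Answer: 5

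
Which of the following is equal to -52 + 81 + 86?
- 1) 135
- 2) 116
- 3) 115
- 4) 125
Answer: 3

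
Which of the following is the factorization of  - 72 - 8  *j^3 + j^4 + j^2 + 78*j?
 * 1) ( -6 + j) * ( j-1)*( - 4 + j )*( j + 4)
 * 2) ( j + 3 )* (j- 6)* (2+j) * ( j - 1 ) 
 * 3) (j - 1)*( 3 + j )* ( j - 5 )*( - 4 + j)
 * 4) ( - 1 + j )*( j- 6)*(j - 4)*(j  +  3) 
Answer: 4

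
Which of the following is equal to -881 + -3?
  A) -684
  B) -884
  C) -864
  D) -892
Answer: B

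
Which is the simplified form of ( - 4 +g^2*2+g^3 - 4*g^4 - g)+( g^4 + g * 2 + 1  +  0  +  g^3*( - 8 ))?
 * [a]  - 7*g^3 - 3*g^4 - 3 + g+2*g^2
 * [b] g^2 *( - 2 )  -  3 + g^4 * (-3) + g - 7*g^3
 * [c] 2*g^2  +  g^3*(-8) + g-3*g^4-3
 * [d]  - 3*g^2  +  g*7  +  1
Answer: a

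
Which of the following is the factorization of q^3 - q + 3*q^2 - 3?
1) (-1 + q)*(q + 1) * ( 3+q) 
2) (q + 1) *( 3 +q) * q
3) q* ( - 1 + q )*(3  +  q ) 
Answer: 1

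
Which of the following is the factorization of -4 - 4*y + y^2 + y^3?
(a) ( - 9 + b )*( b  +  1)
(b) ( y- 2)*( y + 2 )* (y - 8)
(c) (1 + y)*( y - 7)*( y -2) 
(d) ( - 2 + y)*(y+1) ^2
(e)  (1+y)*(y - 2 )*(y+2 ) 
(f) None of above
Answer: e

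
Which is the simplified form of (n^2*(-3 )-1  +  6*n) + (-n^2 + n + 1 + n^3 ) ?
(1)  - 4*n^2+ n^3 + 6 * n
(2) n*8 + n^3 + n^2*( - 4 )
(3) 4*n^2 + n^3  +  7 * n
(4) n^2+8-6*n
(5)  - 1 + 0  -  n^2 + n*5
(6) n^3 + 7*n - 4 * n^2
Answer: 6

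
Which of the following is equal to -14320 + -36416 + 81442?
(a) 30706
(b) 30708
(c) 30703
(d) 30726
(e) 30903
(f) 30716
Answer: a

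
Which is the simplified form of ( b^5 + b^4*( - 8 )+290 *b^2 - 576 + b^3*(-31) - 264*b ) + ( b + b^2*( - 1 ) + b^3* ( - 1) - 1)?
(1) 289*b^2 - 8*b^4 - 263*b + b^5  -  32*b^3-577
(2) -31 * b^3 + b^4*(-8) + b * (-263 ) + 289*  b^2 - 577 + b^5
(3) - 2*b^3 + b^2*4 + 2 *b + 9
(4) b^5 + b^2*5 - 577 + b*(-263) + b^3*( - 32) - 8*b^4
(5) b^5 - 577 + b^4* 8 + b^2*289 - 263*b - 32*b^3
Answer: 1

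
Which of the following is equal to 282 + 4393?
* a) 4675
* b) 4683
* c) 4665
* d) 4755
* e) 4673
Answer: a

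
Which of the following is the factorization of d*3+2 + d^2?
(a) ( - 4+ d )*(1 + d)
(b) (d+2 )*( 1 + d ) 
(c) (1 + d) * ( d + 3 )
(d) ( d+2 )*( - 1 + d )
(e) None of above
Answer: b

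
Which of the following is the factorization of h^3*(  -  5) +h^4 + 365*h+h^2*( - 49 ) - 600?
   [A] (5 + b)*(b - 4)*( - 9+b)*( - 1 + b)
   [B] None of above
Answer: B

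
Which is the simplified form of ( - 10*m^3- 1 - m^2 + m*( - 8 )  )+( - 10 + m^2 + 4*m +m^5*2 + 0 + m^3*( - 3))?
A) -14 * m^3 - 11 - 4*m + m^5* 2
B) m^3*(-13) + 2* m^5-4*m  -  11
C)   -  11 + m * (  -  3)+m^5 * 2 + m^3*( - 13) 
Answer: B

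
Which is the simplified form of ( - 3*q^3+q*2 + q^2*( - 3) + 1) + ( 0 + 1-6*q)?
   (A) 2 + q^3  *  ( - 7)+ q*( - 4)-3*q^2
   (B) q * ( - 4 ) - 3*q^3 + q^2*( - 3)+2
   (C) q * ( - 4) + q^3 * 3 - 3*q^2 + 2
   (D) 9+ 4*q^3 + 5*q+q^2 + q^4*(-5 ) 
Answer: B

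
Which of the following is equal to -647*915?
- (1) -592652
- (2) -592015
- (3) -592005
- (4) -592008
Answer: 3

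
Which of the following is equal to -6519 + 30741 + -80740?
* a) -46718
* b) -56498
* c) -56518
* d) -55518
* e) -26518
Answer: c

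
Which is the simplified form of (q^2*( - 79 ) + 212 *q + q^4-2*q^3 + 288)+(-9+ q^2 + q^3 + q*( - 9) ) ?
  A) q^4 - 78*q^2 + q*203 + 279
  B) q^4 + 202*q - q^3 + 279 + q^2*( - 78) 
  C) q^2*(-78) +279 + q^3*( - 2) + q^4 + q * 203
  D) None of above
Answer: D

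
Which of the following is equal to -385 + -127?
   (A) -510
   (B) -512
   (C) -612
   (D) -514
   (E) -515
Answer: B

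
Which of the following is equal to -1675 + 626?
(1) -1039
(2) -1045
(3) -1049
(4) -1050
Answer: 3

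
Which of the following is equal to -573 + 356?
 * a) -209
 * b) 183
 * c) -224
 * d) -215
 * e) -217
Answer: e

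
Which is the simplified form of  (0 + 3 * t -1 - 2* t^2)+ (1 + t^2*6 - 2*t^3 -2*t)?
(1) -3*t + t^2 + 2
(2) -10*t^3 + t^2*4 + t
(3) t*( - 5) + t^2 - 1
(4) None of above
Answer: 4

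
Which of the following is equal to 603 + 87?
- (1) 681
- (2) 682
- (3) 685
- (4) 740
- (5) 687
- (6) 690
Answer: 6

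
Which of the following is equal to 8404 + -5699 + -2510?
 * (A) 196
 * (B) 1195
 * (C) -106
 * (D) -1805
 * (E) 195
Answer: E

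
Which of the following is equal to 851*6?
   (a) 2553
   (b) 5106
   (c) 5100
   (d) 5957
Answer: b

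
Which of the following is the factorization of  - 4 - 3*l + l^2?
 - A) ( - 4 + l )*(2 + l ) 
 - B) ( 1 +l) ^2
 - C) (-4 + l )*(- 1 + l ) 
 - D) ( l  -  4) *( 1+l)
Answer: D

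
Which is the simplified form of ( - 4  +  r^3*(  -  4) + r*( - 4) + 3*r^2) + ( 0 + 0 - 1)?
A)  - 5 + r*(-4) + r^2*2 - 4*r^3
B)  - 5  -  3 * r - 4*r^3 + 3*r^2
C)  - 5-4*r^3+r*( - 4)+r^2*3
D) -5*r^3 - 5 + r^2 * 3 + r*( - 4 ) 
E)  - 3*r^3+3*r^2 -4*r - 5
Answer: C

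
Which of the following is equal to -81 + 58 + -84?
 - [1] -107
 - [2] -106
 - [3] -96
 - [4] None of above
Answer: 1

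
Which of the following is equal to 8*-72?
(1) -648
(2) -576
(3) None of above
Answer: 2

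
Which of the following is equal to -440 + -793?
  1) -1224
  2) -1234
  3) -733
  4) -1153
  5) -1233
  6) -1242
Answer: 5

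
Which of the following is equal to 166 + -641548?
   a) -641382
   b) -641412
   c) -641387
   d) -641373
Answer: a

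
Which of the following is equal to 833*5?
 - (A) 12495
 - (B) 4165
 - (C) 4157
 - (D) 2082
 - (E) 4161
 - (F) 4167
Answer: B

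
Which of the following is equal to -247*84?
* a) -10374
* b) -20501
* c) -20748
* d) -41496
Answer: c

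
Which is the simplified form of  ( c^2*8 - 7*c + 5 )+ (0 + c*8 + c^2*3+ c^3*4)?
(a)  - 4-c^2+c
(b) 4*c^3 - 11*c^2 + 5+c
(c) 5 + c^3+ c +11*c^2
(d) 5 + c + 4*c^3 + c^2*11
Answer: d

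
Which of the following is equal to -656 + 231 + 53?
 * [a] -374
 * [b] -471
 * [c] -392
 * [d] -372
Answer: d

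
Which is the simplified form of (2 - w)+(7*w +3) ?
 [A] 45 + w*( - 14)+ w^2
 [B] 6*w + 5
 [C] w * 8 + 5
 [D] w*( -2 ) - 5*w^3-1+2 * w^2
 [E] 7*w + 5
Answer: B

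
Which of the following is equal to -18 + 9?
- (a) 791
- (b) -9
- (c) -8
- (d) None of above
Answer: b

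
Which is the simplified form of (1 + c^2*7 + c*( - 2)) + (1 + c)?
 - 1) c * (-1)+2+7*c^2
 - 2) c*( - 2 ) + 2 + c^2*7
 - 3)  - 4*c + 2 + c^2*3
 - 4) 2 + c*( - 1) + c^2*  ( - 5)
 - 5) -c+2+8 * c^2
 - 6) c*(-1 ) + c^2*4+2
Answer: 1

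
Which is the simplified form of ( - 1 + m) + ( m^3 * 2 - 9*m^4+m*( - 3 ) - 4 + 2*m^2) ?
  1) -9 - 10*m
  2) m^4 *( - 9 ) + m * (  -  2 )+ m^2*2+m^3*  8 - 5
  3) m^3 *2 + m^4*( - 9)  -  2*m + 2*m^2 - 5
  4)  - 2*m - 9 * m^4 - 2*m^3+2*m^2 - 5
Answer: 3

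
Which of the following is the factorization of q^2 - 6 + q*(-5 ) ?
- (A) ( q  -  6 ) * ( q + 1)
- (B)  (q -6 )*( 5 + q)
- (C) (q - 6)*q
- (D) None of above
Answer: A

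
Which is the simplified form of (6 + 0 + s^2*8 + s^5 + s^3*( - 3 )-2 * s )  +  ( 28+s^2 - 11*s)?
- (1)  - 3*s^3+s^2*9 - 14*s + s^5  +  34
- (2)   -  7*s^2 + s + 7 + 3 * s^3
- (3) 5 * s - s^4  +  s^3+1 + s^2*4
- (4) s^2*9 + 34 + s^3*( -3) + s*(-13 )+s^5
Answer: 4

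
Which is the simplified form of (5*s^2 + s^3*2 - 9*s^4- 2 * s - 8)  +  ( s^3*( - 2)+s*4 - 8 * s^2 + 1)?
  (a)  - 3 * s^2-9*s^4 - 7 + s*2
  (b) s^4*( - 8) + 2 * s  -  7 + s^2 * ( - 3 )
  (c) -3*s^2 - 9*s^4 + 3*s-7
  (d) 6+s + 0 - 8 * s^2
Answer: a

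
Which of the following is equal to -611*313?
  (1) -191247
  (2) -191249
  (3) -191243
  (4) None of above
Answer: 3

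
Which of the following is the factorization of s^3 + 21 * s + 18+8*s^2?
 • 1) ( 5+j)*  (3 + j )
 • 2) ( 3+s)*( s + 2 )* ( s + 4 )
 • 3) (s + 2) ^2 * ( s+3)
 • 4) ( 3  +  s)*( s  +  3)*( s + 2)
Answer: 4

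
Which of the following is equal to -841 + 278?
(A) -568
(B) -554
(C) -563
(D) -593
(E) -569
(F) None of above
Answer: C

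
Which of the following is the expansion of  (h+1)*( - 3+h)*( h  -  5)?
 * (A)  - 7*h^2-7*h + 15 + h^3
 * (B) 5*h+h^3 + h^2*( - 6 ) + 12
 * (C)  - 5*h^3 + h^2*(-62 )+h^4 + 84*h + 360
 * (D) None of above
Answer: D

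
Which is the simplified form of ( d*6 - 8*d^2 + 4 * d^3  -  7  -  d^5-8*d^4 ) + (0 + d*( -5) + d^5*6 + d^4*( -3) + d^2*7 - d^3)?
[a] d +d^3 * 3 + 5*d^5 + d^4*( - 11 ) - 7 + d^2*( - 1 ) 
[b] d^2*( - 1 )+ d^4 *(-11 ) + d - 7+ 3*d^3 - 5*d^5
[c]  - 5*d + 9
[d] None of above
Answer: a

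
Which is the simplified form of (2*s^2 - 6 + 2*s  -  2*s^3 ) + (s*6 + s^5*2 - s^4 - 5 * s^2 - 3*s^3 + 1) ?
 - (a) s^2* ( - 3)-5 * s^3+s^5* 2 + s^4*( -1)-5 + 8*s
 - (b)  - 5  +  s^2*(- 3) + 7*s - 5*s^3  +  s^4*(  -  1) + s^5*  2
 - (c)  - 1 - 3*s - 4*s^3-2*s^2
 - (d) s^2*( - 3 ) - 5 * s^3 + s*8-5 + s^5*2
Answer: a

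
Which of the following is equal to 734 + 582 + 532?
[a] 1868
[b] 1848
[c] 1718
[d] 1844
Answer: b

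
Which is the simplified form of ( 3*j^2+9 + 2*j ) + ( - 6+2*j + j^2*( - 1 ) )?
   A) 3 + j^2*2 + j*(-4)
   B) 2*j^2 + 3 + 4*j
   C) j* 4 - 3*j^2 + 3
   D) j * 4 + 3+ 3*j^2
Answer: B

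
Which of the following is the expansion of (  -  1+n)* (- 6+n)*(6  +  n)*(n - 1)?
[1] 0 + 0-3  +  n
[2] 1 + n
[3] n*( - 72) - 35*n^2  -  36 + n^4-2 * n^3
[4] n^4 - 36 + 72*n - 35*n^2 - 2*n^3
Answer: 4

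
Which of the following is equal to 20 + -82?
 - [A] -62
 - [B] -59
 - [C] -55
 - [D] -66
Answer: A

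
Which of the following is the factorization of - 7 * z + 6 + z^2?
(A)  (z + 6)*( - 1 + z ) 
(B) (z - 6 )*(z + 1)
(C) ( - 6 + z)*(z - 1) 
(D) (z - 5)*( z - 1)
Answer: C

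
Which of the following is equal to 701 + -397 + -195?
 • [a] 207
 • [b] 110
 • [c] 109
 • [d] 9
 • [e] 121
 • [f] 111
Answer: c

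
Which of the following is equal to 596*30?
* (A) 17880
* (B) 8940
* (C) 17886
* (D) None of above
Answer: A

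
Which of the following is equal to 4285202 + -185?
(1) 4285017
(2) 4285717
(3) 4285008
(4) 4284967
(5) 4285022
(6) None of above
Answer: 1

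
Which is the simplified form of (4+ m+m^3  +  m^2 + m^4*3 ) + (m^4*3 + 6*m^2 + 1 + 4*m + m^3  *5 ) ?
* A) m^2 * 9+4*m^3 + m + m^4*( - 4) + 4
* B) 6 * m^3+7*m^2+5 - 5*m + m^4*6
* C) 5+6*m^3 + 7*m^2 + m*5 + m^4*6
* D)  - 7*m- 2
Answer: C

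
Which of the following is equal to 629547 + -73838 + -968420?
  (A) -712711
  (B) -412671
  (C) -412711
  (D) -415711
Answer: C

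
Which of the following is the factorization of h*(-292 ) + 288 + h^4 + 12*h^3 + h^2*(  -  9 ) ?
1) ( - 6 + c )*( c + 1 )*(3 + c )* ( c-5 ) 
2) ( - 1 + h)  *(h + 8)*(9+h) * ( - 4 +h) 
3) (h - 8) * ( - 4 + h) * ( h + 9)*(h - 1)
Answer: 2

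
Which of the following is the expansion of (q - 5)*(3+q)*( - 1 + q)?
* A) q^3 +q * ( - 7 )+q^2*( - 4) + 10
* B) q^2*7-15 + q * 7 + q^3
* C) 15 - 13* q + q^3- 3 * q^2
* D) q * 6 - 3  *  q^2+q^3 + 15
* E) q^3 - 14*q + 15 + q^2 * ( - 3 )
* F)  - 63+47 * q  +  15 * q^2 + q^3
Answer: C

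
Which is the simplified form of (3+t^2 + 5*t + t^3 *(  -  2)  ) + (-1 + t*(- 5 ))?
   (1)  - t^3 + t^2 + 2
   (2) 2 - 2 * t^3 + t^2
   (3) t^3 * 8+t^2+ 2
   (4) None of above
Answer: 2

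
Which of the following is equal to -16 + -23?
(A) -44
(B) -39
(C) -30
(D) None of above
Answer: B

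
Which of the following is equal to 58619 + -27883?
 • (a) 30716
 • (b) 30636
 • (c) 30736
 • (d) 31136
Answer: c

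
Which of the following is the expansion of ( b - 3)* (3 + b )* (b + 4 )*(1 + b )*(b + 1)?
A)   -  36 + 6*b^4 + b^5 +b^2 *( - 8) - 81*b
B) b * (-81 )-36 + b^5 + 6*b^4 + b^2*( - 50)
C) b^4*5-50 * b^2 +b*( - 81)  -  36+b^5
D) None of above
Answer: B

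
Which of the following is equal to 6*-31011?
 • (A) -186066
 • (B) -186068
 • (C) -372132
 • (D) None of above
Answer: A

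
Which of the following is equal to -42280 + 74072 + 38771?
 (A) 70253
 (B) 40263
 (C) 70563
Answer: C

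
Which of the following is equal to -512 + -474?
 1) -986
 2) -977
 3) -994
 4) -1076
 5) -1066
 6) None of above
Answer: 1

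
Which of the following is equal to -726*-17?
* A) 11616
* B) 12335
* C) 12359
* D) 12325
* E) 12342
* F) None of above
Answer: E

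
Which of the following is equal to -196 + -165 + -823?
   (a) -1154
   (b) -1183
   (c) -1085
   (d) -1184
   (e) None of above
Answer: d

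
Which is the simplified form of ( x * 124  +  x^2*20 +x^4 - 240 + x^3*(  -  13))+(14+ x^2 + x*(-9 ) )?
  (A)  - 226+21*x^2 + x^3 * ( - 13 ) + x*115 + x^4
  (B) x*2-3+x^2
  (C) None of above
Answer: A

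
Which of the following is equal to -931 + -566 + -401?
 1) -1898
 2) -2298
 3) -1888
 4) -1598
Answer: 1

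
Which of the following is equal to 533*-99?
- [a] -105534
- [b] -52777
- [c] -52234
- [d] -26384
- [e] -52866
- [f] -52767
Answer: f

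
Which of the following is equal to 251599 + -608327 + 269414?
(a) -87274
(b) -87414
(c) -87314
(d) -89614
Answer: c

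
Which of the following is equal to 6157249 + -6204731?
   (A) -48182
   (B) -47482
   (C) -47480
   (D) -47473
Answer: B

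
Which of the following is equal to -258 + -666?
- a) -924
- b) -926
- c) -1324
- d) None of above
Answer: a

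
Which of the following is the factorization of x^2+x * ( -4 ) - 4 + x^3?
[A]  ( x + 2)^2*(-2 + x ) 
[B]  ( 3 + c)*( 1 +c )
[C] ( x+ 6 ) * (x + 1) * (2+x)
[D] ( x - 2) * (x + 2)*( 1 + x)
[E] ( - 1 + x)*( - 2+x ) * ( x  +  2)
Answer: D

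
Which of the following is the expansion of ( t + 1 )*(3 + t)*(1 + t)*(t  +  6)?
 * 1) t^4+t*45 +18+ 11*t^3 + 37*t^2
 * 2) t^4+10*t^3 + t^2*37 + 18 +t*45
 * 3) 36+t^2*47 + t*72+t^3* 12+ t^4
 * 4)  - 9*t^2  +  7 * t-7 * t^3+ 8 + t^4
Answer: 1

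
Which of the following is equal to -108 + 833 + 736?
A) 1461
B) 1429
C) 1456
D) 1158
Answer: A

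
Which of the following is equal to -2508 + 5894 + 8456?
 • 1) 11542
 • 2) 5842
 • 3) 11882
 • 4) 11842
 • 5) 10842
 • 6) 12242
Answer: 4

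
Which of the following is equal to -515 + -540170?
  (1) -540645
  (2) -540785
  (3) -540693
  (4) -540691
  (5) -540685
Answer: 5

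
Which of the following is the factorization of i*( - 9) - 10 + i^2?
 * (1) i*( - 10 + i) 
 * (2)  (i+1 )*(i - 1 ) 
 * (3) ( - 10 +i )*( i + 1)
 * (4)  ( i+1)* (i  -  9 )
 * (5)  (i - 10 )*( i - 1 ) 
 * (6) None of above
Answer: 3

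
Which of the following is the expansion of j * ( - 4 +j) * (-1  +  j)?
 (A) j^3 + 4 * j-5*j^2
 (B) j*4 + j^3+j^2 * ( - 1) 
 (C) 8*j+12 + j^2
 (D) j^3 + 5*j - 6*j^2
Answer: A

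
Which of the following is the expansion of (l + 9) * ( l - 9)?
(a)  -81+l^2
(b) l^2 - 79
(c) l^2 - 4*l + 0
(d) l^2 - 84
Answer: a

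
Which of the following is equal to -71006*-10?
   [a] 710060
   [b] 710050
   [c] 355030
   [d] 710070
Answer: a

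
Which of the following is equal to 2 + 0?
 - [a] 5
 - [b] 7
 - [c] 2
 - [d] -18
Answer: c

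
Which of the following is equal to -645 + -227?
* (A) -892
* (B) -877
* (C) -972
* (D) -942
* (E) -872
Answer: E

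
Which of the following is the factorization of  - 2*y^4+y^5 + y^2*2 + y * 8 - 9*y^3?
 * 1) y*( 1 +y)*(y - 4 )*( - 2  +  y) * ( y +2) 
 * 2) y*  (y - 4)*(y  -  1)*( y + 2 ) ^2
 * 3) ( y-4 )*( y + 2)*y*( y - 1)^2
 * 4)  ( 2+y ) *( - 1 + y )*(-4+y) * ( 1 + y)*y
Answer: 4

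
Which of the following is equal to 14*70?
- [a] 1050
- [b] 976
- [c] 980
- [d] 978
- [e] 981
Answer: c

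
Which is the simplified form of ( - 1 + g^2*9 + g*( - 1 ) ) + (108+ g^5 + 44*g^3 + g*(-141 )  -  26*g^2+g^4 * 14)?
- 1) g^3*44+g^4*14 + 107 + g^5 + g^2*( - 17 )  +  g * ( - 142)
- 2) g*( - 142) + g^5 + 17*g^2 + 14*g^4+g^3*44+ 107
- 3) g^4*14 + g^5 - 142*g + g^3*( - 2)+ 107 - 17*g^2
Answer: 1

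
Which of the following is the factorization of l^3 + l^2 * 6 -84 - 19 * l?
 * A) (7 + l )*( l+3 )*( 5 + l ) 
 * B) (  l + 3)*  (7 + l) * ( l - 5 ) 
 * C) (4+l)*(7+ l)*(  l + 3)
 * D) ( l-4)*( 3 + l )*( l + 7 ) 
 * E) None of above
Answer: D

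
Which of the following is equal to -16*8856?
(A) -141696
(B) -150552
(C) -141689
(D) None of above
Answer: A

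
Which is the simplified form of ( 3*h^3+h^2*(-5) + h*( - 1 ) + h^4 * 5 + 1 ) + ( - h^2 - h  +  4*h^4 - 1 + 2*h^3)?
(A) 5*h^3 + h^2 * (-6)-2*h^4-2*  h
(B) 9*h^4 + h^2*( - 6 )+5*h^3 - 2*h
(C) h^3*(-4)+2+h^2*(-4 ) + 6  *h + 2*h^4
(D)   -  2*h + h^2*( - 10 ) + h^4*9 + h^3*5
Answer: B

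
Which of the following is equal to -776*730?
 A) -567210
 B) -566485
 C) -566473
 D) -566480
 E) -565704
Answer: D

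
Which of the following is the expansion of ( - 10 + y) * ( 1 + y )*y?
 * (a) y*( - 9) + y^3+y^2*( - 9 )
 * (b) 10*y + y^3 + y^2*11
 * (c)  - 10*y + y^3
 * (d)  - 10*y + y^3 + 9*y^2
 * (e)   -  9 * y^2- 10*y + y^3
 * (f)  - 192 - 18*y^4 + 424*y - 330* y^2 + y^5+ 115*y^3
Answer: e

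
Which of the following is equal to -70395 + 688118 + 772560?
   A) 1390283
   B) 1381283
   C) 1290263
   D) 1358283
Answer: A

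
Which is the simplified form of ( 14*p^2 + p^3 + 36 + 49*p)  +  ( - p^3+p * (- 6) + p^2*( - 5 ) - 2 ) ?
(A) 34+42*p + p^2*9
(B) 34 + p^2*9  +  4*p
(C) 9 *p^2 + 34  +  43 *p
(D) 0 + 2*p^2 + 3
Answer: C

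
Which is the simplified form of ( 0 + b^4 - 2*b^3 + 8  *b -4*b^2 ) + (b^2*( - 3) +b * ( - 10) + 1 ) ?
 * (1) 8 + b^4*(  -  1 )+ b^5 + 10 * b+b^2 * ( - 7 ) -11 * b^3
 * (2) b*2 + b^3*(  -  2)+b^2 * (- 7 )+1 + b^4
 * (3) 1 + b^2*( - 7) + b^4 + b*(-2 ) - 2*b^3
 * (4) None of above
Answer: 3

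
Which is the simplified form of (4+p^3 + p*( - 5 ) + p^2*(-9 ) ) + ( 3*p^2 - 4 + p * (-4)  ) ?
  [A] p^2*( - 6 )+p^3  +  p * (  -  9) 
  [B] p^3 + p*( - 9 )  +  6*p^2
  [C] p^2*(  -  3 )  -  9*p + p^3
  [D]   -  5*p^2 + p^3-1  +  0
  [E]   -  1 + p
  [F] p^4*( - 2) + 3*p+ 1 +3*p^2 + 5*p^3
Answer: A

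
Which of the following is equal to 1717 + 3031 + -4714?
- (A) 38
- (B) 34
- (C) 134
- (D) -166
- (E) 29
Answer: B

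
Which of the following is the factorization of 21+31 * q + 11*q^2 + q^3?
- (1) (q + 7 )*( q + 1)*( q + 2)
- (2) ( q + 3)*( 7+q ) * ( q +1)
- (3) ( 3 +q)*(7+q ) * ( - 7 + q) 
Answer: 2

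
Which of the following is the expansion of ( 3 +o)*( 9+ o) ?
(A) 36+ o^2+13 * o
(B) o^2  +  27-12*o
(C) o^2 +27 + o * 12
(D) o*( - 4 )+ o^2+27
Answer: C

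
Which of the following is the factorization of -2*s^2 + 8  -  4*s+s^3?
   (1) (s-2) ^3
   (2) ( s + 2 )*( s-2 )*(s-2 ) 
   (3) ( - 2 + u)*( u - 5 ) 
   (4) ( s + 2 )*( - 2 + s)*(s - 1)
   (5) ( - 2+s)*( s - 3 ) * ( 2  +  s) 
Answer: 2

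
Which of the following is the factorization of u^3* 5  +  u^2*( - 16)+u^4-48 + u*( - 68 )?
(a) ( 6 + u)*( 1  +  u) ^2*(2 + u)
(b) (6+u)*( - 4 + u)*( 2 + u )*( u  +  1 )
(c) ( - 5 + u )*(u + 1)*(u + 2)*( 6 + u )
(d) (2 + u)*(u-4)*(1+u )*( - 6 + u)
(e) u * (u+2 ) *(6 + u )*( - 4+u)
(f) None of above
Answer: b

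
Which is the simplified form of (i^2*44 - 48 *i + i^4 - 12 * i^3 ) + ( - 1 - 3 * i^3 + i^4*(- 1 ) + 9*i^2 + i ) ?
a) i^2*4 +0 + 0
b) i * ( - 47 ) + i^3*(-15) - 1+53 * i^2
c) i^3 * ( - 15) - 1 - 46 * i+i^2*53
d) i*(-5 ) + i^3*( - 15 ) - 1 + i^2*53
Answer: b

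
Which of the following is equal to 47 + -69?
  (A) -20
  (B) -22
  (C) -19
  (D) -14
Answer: B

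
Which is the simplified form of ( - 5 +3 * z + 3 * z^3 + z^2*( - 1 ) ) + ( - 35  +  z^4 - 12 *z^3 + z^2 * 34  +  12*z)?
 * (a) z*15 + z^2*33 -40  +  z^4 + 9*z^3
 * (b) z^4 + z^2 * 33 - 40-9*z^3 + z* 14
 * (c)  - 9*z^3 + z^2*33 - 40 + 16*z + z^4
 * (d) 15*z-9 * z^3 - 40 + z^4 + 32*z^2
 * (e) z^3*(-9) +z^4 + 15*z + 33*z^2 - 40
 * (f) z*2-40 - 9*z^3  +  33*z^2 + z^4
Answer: e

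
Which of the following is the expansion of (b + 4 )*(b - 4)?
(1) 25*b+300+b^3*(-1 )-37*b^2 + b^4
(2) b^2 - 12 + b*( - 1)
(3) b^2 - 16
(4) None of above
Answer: 3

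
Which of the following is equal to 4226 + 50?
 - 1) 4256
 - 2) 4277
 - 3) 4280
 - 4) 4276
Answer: 4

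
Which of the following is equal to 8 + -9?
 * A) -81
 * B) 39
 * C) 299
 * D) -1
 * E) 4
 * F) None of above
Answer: D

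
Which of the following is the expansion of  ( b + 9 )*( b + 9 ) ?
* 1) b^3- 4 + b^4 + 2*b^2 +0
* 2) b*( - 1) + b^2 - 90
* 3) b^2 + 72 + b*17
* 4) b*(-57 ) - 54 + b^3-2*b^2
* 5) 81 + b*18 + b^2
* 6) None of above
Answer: 5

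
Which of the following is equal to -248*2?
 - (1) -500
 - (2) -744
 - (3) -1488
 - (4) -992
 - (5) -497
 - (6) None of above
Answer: 6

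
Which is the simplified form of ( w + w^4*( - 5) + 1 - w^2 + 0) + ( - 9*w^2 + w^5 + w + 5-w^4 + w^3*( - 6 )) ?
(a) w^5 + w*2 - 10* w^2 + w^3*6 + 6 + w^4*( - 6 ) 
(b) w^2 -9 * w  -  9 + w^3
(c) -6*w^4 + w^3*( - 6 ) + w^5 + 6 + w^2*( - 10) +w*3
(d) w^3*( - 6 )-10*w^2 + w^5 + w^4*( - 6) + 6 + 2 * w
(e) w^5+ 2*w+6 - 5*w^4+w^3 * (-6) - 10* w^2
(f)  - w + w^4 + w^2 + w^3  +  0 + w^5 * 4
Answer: d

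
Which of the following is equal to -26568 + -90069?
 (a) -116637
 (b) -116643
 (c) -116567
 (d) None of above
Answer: a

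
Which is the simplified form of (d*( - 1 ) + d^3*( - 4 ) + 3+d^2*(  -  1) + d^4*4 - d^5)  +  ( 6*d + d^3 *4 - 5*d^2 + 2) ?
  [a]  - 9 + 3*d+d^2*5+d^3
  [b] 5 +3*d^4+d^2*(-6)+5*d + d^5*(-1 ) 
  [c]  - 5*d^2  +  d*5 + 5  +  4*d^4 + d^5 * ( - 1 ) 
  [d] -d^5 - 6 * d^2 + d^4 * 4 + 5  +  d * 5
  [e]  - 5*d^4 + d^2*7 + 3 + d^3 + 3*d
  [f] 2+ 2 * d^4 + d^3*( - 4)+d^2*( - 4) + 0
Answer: d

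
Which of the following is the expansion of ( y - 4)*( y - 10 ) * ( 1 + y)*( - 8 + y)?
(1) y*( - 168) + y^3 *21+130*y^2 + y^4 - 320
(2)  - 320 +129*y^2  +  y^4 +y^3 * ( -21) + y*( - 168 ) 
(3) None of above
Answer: 3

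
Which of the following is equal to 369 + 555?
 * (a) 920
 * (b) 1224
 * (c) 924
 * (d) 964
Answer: c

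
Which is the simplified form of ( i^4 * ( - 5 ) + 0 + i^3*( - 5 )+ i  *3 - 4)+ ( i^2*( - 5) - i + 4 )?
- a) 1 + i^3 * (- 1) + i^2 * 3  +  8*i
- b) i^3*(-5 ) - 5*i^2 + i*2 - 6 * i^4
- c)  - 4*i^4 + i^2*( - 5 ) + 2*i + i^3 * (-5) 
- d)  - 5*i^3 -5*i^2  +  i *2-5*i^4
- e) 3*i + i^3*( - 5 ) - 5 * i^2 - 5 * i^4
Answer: d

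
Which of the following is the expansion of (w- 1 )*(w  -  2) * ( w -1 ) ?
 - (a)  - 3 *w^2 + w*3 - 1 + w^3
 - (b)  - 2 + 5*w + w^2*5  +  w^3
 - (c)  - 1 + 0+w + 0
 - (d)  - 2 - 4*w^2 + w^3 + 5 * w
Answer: d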